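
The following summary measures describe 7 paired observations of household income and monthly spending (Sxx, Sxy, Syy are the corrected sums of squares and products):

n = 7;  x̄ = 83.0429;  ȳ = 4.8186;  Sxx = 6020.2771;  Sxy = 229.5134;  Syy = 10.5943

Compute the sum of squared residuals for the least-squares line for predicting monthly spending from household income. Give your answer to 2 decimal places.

1.84

b = Sxy/Sxx = 229.5134/6020.2771 = 0.038123
SSE = Syy − b·Sxy = 10.5943 − 0.038123·229.5134 = 1.844470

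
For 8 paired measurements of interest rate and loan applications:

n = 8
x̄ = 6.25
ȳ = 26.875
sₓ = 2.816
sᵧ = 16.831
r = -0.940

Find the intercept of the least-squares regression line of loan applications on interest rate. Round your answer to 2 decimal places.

61.99

b = r · sᵧ/sₓ = -0.94 · 16.831/2.816 = -5.618303
a = ȳ − b·x̄ = 26.875 − (-5.618303)·6.25 = 61.989391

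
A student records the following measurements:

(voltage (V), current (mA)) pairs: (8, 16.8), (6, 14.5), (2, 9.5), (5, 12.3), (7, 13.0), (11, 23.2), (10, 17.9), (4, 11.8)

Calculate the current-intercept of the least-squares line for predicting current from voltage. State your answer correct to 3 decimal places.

n = 8, Σx = 53, Σy = 119, Σxy = 874.3, Σx² = 415
Sxx = Σx² − (Σx)²/n = 415 − 351.125 = 63.875
Sxy = Σxy − (Σx)(Σy)/n = 874.3 − 788.375 = 85.925
b = Sxy/Sxx = 85.925/63.875 = 1.345205
a = ȳ − b·x̄ = 14.875 − 1.345205·6.625 = 5.963014

5.963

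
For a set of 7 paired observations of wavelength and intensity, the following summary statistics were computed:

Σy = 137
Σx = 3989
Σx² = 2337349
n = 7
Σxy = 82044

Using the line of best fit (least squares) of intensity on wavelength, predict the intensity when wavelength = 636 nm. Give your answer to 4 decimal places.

23.6660

Sxx = Σx² − (Σx)²/n = 2337349 − 2273160.142857 = 64188.857143
Sxy = Σxy − (Σx)(Σy)/n = 82044 − 78070.428571 = 3973.571429
b = Sxy/Sxx = 3973.571429/64188.857143 = 0.061904
a = ȳ − b·x̄ = 19.571429 − 0.061904·569.857143 = -15.705225
ŷ(636) = a + b·636 = -15.705225 + 0.061904·636 = 23.665961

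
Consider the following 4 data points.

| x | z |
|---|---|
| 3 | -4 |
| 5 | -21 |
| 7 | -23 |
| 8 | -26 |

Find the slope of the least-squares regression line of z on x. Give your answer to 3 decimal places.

-4.102

n = 4, Σx = 23, Σy = -74, Σxy = -486, Σx² = 147
Sxx = Σx² − (Σx)²/n = 147 − 132.25 = 14.75
Sxy = Σxy − (Σx)(Σy)/n = -486 − (-425.5) = -60.5
b = Sxy/Sxx = -60.5/14.75 = -4.101695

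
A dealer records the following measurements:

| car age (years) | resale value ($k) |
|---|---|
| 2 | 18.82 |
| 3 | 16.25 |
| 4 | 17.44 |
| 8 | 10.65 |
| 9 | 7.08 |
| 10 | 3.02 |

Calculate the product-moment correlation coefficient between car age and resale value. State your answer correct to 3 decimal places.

-0.967

n = 6, Σx = 36, Σy = 73.26, Σxy = 335.27, Σx² = 274, Σy² = 1095.0778
Sxx = Σx² − (Σx)²/n = 274 − 216 = 58
Sxy = Σxy − (Σx)(Σy)/n = 335.27 − 439.56 = -104.29
Syy = Σy² − (Σy)²/n = 1095.0778 − 894.5046 = 200.5732
r = Sxy/√(Sxx·Syy) = -104.29/√(11633.2456) = -104.29/107.857525 = -0.966924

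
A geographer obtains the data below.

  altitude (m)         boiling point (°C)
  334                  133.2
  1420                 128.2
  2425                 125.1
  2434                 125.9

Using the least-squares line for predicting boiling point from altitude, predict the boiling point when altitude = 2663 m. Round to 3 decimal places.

n = 4, Σx = 6613, Σy = 512.4, Σxy = 836340.9, Σx² = 13932937
Sxx = Σx² − (Σx)²/n = 13932937 − 10932942.25 = 2999994.75
Sxy = Σxy − (Σx)(Σy)/n = 836340.9 − 847125.3 = -10784.4
b = Sxy/Sxx = -10784.4/2999994.75 = -0.003595
a = ȳ − b·x̄ = 128.1 − (-0.003595)·1653.25 = 134.043114
ŷ(2663) = a + b·2663 = 134.043114 + (-0.003595)·2663 = 124.470144

124.470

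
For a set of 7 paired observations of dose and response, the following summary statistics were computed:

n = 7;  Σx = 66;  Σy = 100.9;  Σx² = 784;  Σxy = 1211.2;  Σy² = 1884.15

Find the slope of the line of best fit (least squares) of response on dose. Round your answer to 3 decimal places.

Sxx = Σx² − (Σx)²/n = 784 − 622.285714 = 161.714286
Sxy = Σxy − (Σx)(Σy)/n = 1211.2 − 951.342857 = 259.857143
b = Sxy/Sxx = 259.857143/161.714286 = 1.606890

1.607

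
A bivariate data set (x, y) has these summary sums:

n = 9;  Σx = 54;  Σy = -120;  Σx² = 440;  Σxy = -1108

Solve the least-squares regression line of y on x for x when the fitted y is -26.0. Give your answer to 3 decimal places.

9.787

Sxx = Σx² − (Σx)²/n = 440 − 324 = 116
Sxy = Σxy − (Σx)(Σy)/n = -1108 − (-720) = -388
b = Sxy/Sxx = -388/116 = -3.344828
a = ȳ − b·x̄ = -13.333333 − (-3.344828)·6 = 6.735632
Set a + b·x = -26.0: x = (-26.0 − 6.735632) / (-3.344828) = 9.786942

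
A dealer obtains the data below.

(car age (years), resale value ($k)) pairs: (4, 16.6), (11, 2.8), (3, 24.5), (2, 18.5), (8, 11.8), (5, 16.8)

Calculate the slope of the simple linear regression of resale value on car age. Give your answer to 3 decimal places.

n = 6, Σx = 33, Σy = 91, Σxy = 386.1, Σx² = 239
Sxx = Σx² − (Σx)²/n = 239 − 181.5 = 57.5
Sxy = Σxy − (Σx)(Σy)/n = 386.1 − 500.5 = -114.4
b = Sxy/Sxx = -114.4/57.5 = -1.989565

-1.990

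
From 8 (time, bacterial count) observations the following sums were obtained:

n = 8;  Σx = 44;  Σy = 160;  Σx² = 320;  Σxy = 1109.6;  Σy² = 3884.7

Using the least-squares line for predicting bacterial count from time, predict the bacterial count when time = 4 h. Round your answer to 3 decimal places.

15.585

Sxx = Σx² − (Σx)²/n = 320 − 242 = 78
Sxy = Σxy − (Σx)(Σy)/n = 1109.6 − 880 = 229.6
b = Sxy/Sxx = 229.6/78 = 2.943590
a = ȳ − b·x̄ = 20 − 2.943590·5.5 = 3.810256
ŷ(4) = a + b·4 = 3.810256 + 2.943590·4 = 15.584615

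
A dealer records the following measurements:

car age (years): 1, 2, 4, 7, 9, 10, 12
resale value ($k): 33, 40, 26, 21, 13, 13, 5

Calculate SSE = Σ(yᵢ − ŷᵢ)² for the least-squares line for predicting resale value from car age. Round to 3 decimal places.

61.984

n = 7, Σx = 45, Σy = 151, Σxy = 671, Σx² = 395, Σy² = 4169
Sxx = Σx² − (Σx)²/n = 395 − 289.285714 = 105.714286
Sxy = Σxy − (Σx)(Σy)/n = 671 − 970.714286 = -299.714286
Syy = Σy² − (Σy)²/n = 4169 − 3257.285714 = 911.714286
b = Sxy/Sxx = -299.714286/105.714286 = -2.835135
SSE = Syy − b·Sxy = 911.714286 − (-2.835135)·(-299.714286) = 61.983784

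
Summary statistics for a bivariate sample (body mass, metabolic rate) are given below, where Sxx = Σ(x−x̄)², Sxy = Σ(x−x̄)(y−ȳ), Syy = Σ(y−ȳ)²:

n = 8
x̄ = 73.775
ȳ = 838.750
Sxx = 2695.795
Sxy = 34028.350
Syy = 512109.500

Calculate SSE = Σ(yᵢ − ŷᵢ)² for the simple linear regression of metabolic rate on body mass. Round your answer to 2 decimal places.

b = Sxy/Sxx = 34028.35/2695.795 = 12.622751
SSE = Syy − b·Sxy = 512109.5 − 12.622751·34028.35 = 82578.098791

82578.10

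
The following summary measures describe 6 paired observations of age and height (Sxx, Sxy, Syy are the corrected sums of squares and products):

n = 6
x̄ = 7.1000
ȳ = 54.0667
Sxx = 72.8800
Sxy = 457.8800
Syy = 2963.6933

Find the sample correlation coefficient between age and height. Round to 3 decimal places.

0.985

r = Sxy/√(Sxx·Syy) = 457.88/√(215993.967704) = 457.88/464.751512 = 0.985215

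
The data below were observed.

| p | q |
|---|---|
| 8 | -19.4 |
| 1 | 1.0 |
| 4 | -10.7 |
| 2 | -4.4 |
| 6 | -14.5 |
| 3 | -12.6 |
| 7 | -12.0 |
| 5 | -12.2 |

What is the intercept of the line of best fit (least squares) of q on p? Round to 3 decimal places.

-0.529

n = 8, Σx = 36, Σy = -84.8, Σxy = -475.6, Σx² = 204
Sxx = Σx² − (Σx)²/n = 204 − 162 = 42
Sxy = Σxy − (Σx)(Σy)/n = -475.6 − (-381.6) = -94
b = Sxy/Sxx = -94/42 = -2.238095
a = ȳ − b·x̄ = -10.6 − (-2.238095)·4.5 = -0.528571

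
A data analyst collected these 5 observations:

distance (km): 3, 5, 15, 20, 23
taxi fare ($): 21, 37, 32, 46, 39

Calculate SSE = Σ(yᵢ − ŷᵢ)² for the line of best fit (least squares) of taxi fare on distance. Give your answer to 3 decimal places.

n = 5, Σx = 66, Σy = 175, Σxy = 2545, Σx² = 1188, Σy² = 6471
Sxx = Σx² − (Σx)²/n = 1188 − 871.2 = 316.8
Sxy = Σxy − (Σx)(Σy)/n = 2545 − 2310 = 235
Syy = Σy² − (Σy)²/n = 6471 − 6125 = 346
b = Sxy/Sxx = 235/316.8 = 0.741793
SSE = Syy − b·Sxy = 346 − 0.741793·235 = 171.678662

171.679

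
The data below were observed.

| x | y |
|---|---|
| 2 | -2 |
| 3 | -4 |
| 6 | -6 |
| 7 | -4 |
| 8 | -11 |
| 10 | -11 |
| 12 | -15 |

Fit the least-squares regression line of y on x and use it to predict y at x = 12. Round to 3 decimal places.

-13.900

n = 7, Σx = 48, Σy = -53, Σxy = -458, Σx² = 406
Sxx = Σx² − (Σx)²/n = 406 − 329.142857 = 76.857143
Sxy = Σxy − (Σx)(Σy)/n = -458 − (-363.428571) = -94.571429
b = Sxy/Sxx = -94.571429/76.857143 = -1.230483
a = ȳ − b·x̄ = -7.571429 − (-1.230483)·6.857143 = 0.866171
ŷ(12) = a + b·12 = 0.866171 + (-1.230483)·12 = -13.899628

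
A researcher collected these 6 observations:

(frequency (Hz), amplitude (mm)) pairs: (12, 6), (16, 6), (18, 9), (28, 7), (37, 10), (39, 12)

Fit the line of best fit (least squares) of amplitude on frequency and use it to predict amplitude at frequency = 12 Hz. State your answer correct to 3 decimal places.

n = 6, Σx = 150, Σy = 50, Σxy = 1364, Σx² = 4398
Sxx = Σx² − (Σx)²/n = 4398 − 3750 = 648
Sxy = Σxy − (Σx)(Σy)/n = 1364 − 1250 = 114
b = Sxy/Sxx = 114/648 = 0.175926
a = ȳ − b·x̄ = 8.333333 − 0.175926·25 = 3.935185
ŷ(12) = a + b·12 = 3.935185 + 0.175926·12 = 6.046296

6.046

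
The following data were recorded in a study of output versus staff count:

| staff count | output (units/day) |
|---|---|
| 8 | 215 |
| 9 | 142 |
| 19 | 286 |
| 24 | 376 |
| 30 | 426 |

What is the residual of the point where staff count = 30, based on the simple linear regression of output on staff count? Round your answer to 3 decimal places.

n = 5, Σx = 90, Σy = 1445, Σxy = 30236, Σx² = 1982
Sxx = Σx² − (Σx)²/n = 1982 − 1620 = 362
Sxy = Σxy − (Σx)(Σy)/n = 30236 − 26010 = 4226
b = Sxy/Sxx = 4226/362 = 11.674033
a = ȳ − b·x̄ = 289 − 11.674033·18 = 78.867403
ŷ(30) = 78.867403 + 11.674033·30 = 429.088398
residual = y − ŷ = 426 − 429.088398 = -3.088398

-3.088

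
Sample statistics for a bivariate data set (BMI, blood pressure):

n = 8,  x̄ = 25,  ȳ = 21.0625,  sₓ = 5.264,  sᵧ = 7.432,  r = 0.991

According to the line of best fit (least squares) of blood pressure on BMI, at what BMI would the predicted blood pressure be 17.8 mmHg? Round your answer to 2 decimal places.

b = r · sᵧ/sₓ = 0.991 · 7.432/5.264 = 1.399147
a = ȳ − b·x̄ = 21.0625 − 1.399147·25 = -13.916185
Set a + b·x = 17.8: x = (17.8 − (-13.916185)) / 1.399147 = 22.668223

22.67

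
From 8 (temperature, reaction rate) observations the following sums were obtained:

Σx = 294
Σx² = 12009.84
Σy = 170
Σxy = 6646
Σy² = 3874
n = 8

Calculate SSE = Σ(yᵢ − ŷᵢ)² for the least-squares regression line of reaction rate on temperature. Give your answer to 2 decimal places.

129.75

Sxx = Σx² − (Σx)²/n = 12009.84 − 10804.5 = 1205.34
Sxy = Σxy − (Σx)(Σy)/n = 6646 − 6247.5 = 398.5
Syy = Σy² − (Σy)²/n = 3874 − 3612.5 = 261.5
b = Sxy/Sxx = 398.5/1205.34 = 0.330612
SSE = Syy − b·Sxy = 261.5 − 0.330612·398.5 = 129.751074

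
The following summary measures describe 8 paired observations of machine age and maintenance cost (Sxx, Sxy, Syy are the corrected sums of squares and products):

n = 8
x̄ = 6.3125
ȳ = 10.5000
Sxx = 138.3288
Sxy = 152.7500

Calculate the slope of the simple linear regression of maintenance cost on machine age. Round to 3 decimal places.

1.104

b = Sxy/Sxx = 152.75/138.3288 = 1.104253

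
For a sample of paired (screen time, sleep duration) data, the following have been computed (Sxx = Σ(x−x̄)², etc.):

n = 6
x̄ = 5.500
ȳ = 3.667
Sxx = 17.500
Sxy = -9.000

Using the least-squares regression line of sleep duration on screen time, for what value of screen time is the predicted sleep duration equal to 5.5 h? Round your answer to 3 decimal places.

b = Sxy/Sxx = -9/17.5 = -0.514286
a = ȳ − b·x̄ = 3.667 − (-0.514286)·5.5 = 6.495571
Set a + b·x = 5.5: x = (5.5 − 6.495571) / (-0.514286) = 1.935833

1.936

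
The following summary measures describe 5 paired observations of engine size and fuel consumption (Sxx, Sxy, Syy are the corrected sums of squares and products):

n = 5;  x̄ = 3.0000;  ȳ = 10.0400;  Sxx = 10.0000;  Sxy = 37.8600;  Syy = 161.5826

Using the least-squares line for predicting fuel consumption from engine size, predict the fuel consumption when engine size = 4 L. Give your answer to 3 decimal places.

b = Sxy/Sxx = 37.86/10 = 3.786
a = ȳ − b·x̄ = 10.04 − 3.786·3 = -1.318
ŷ(4) = a + b·4 = -1.318 + 3.786·4 = 13.826

13.826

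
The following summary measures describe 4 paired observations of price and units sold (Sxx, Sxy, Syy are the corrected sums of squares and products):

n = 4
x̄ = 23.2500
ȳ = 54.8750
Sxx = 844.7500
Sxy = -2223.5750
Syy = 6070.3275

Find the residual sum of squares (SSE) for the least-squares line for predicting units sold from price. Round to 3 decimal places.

b = Sxy/Sxx = -2223.575/844.75 = -2.632228
SSE = Syy − b·Sxy = 6070.3275 − (-2.632228)·(-2223.575) = 217.370080

217.370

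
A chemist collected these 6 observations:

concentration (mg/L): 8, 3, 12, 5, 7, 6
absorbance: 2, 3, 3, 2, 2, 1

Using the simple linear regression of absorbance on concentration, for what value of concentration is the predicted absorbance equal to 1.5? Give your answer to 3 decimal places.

n = 6, Σx = 41, Σy = 13, Σxy = 91, Σx² = 327
Sxx = Σx² − (Σx)²/n = 327 − 280.166667 = 46.833333
Sxy = Σxy − (Σx)(Σy)/n = 91 − 88.833333 = 2.166667
b = Sxy/Sxx = 2.166667/46.833333 = 0.046263
a = ȳ − b·x̄ = 2.166667 − 0.046263·6.833333 = 1.850534
Set a + b·x = 1.5: x = (1.5 − 1.850534) / 0.046263 = -7.576923

-7.577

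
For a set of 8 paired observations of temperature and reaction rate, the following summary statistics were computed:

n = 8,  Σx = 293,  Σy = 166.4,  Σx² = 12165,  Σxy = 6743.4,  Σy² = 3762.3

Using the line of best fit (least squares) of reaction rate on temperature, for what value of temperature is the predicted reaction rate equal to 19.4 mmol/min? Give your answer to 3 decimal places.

Sxx = Σx² − (Σx)²/n = 12165 − 10731.125 = 1433.875
Sxy = Σxy − (Σx)(Σy)/n = 6743.4 − 6094.4 = 649
b = Sxy/Sxx = 649/1433.875 = 0.452620
a = ȳ − b·x̄ = 20.8 − 0.452620·36.625 = 4.222805
Set a + b·x = 19.4: x = (19.4 − 4.222805) / 0.452620 = 33.531895

33.532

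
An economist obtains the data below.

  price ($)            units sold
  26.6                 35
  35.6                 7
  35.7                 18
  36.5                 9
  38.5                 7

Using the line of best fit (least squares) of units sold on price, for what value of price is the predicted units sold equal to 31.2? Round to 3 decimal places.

28.017

n = 5, Σx = 172.9, Σy = 76, Σxy = 2420.8, Σx² = 6063.91
Sxx = Σx² − (Σx)²/n = 6063.91 − 5978.882 = 85.028
Sxy = Σxy − (Σx)(Σy)/n = 2420.8 − 2628.08 = -207.28
b = Sxy/Sxx = -207.28/85.028 = -2.437785
a = ȳ − b·x̄ = 15.2 − (-2.437785)·34.58 = 99.498612
Set a + b·x = 31.2: x = (31.2 − 99.498612) / (-2.437785) = 28.016665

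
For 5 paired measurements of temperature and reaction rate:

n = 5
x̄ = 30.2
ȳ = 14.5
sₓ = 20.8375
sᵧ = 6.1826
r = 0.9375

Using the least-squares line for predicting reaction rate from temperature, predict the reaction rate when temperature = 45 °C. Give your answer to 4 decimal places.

18.6168

b = r · sᵧ/sₓ = 0.9375 · 6.1826/20.8375 = 0.278161
a = ȳ − b·x̄ = 14.5 − 0.278161·30.2 = 6.099527
ŷ(45) = a + b·45 = 6.099527 + 0.278161·45 = 18.616788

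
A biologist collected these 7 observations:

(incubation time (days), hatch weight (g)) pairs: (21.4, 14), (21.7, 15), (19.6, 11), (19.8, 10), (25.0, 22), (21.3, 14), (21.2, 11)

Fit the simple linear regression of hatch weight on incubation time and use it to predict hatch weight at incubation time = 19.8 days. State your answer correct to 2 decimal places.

10.28

n = 7, Σx = 150, Σy = 97, Σxy = 2120.1, Σx² = 3233.18
Sxx = Σx² − (Σx)²/n = 3233.18 − 3214.285714 = 18.894286
Sxy = Σxy − (Σx)(Σy)/n = 2120.1 − 2078.571429 = 41.528571
b = Sxy/Sxx = 41.528571/18.894286 = 2.197943
a = ȳ − b·x̄ = 13.857143 − 2.197943·21.428571 = -33.241645
ŷ(19.8) = a + b·19.8 = -33.241645 + 2.197943·19.8 = 10.277635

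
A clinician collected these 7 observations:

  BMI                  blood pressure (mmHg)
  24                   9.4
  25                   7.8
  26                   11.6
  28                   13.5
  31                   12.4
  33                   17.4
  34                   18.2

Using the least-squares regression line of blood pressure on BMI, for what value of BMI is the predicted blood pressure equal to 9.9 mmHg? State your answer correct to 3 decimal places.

25.334

n = 7, Σx = 201, Σy = 90.3, Σxy = 2677.6, Σx² = 5867
Sxx = Σx² − (Σx)²/n = 5867 − 5771.571429 = 95.428571
Sxy = Σxy − (Σx)(Σy)/n = 2677.6 − 2592.9 = 84.7
b = Sxy/Sxx = 84.7/95.428571 = 0.887575
a = ȳ − b·x̄ = 12.9 − 0.887575·28.714286 = -12.586078
Set a + b·x = 9.9: x = (9.9 − (-12.586078)) / 0.887575 = 25.334289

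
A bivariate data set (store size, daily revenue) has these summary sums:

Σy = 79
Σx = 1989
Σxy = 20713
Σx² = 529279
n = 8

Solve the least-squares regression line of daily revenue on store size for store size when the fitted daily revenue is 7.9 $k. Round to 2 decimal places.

Sxx = Σx² − (Σx)²/n = 529279 − 494515.125 = 34763.875
Sxy = Σxy − (Σx)(Σy)/n = 20713 − 19641.375 = 1071.625
b = Sxy/Sxx = 1071.625/34763.875 = 0.030826
a = ȳ − b·x̄ = 9.875 − 0.030826·248.625 = 2.210930
Set a + b·x = 7.9: x = (7.9 − 2.210930) / 0.030826 = 184.555337

184.56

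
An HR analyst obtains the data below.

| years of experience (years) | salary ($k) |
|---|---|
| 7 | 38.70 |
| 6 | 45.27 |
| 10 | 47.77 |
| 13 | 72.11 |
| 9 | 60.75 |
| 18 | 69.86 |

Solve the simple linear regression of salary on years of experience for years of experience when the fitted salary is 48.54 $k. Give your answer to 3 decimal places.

n = 6, Σx = 63, Σy = 334.46, Σxy = 3761.88, Σx² = 759
Sxx = Σx² − (Σx)²/n = 759 − 661.5 = 97.5
Sxy = Σxy − (Σx)(Σy)/n = 3761.88 − 3511.83 = 250.05
b = Sxy/Sxx = 250.05/97.5 = 2.564615
a = ȳ − b·x̄ = 55.743333 − 2.564615·10.5 = 28.814872
Set a + b·x = 48.54: x = (48.54 − 28.814872) / 2.564615 = 7.691262

7.691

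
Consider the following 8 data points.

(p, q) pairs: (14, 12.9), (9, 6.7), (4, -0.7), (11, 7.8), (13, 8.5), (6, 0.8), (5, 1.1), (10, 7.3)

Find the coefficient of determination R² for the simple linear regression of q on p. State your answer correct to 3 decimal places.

n = 8, Σx = 72, Σy = 44.4, Σxy = 517.7, Σx² = 744, Σy² = 400.02
Sxx = Σx² − (Σx)²/n = 744 − 648 = 96
Sxy = Σxy − (Σx)(Σy)/n = 517.7 − 399.6 = 118.1
Syy = Σy² − (Σy)²/n = 400.02 − 246.42 = 153.6
R² = Sxy²/(Sxx·Syy) = (118.1)²/(96·153.6) = 0.945883

0.946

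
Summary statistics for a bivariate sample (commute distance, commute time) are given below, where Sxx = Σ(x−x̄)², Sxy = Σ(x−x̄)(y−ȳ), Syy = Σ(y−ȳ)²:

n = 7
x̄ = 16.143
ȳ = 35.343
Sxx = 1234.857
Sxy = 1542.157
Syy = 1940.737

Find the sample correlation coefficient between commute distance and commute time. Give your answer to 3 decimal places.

0.996

r = Sxy/√(Sxx·Syy) = 1542.157/√(2396532.669609) = 1542.157/1548.073858 = 0.996178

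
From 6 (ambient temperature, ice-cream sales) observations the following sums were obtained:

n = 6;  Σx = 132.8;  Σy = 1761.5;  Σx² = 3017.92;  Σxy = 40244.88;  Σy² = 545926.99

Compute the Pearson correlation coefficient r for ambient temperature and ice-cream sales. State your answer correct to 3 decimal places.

Sxx = Σx² − (Σx)²/n = 3017.92 − 2939.306667 = 78.613333
Sxy = Σxy − (Σx)(Σy)/n = 40244.88 − 38987.866667 = 1257.013333
Syy = Σy² − (Σy)²/n = 545926.99 − 517147.041667 = 28779.948333
r = Sxy/√(Sxx·Syy) = 1257.013333/√(2262487.671644) = 1257.013333/1504.156798 = 0.835693

0.836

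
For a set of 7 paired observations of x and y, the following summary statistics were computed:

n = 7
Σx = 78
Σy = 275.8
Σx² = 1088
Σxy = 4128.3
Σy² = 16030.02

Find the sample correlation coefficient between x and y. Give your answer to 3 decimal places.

Sxx = Σx² − (Σx)²/n = 1088 − 869.142857 = 218.857143
Sxy = Σxy − (Σx)(Σy)/n = 4128.3 − 3073.2 = 1055.1
Syy = Σy² − (Σy)²/n = 16030.02 − 10866.52 = 5163.5
r = Sxy/√(Sxx·Syy) = 1055.1/√(1130068.857143) = 1055.1/1063.046968 = 0.992524

0.993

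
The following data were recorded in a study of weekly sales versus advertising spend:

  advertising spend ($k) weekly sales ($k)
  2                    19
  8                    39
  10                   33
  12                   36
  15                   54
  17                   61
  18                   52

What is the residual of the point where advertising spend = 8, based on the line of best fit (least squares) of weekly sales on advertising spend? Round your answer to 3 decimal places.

5.843

n = 7, Σx = 82, Σy = 294, Σxy = 3895, Σx² = 1150
Sxx = Σx² − (Σx)²/n = 1150 − 960.571429 = 189.428571
Sxy = Σxy − (Σx)(Σy)/n = 3895 − 3444 = 451
b = Sxy/Sxx = 451/189.428571 = 2.380845
a = ȳ − b·x̄ = 42 − 2.380845·11.714286 = 14.110106
ŷ(8) = 14.110106 + 2.380845·8 = 33.156863
residual = y − ŷ = 39 − 33.156863 = 5.843137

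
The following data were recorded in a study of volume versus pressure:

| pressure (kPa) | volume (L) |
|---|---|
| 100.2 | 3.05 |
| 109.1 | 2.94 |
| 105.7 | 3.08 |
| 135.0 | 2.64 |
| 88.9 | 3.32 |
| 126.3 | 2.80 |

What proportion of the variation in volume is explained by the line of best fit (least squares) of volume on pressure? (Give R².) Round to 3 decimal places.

0.954

n = 6, Σx = 665.2, Σy = 17.83, Σxy = 1957.108, Σx² = 75195.24, Σy² = 53.2645
Sxx = Σx² − (Σx)²/n = 75195.24 − 73748.506667 = 1446.733333
Sxy = Σxy − (Σx)(Σy)/n = 1957.108 − 1976.752667 = -19.644667
Syy = Σy² − (Σy)²/n = 53.2645 − 52.984817 = 0.279683
R² = Sxy²/(Sxx·Syy) = (-19.644667)²/(1446.733333·0.279683) = 0.953749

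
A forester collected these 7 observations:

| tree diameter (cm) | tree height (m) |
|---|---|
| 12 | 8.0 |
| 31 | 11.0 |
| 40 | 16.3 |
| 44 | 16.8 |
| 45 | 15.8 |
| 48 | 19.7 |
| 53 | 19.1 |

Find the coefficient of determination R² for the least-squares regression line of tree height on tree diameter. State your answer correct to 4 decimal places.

n = 7, Σx = 273, Σy = 106.7, Σxy = 4497.1, Σx² = 11779, Σy² = 1735.47
Sxx = Σx² − (Σx)²/n = 11779 − 10647 = 1132
Sxy = Σxy − (Σx)(Σy)/n = 4497.1 − 4161.3 = 335.8
Syy = Σy² − (Σy)²/n = 1735.47 − 1626.412857 = 109.057143
R² = Sxy²/(Sxx·Syy) = (335.8)²/(1132·109.057143) = 0.913400

0.9134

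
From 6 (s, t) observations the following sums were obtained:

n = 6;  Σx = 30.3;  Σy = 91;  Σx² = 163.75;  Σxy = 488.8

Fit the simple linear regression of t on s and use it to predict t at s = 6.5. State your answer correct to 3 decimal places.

Sxx = Σx² − (Σx)²/n = 163.75 − 153.015 = 10.735
Sxy = Σxy − (Σx)(Σy)/n = 488.8 − 459.55 = 29.25
b = Sxy/Sxx = 29.25/10.735 = 2.724732
a = ȳ − b·x̄ = 15.166667 − 2.724732·5.05 = 1.406769
ŷ(6.5) = a + b·6.5 = 1.406769 + 2.724732·6.5 = 19.117528

19.118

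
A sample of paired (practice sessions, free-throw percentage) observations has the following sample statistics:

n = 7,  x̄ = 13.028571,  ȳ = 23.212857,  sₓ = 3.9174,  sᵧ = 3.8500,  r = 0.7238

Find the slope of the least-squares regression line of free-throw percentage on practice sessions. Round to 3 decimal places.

b = r · sᵧ/sₓ = 0.7238 · 3.85/3.9174 = 0.711347

0.711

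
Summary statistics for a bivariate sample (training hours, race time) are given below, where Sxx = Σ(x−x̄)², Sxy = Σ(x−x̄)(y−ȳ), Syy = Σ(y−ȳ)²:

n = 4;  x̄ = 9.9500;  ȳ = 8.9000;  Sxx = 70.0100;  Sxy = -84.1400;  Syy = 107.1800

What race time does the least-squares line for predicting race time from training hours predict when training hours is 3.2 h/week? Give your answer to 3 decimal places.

b = Sxy/Sxx = -84.14/70.01 = -1.201828
a = ȳ − b·x̄ = 8.9 − (-1.201828)·9.95 = 20.858192
ŷ(3.2) = a + b·3.2 = 20.858192 + (-1.201828)·3.2 = 17.012341

17.012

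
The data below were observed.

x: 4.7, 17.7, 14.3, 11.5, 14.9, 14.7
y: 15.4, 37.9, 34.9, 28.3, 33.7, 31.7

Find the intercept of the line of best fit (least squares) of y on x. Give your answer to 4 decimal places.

7.6582

n = 6, Σx = 77.8, Σy = 181.9, Σxy = 2535.85, Σx² = 1110.22
Sxx = Σx² − (Σx)²/n = 1110.22 − 1008.806667 = 101.413333
Sxy = Σxy − (Σx)(Σy)/n = 2535.85 − 2358.636667 = 177.213333
b = Sxy/Sxx = 177.213333/101.413333 = 1.747436
a = ȳ − b·x̄ = 30.316667 − 1.747436·12.966667 = 7.658243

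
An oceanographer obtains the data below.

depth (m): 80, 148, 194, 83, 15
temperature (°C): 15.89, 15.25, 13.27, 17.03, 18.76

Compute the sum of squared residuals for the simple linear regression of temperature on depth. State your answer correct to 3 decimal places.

1.139

n = 5, Σx = 520, Σy = 80.2, Σxy = 7797.47, Σx² = 73054, Σy² = 1303.106
Sxx = Σx² − (Σx)²/n = 73054 − 54080 = 18974
Sxy = Σxy − (Σx)(Σy)/n = 7797.47 − 8340.8 = -543.33
Syy = Σy² − (Σy)²/n = 1303.106 − 1286.408 = 16.698
b = Sxy/Sxx = -543.33/18974 = -0.028636
SSE = Syy − b·Sxy = 16.698 − (-0.028636)·(-543.33) = 1.139473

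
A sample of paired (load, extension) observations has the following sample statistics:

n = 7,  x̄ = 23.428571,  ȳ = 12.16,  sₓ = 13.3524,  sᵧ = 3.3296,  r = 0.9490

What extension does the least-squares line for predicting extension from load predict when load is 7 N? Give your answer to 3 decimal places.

8.272

b = r · sᵧ/sₓ = 0.949 · 3.3296/13.3524 = 0.236646
a = ȳ − b·x̄ = 12.16 − 0.236646·23.428571 = 6.615725
ŷ(7) = a + b·7 = 6.615725 + 0.236646·7 = 8.272246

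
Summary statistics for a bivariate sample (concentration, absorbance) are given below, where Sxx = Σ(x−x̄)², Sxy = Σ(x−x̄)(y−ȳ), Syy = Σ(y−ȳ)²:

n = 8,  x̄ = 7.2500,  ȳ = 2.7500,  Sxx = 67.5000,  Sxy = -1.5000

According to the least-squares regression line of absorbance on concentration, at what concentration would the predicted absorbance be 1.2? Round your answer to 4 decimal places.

b = Sxy/Sxx = -1.5/67.5 = -0.022222
a = ȳ − b·x̄ = 2.75 − (-0.022222)·7.25 = 2.911111
Set a + b·x = 1.2: x = (1.2 − 2.911111) / (-0.022222) = 77

77.0000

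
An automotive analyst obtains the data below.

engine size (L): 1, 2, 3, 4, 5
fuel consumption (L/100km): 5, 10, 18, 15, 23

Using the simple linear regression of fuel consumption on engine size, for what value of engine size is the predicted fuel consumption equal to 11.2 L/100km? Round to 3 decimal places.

2.268

n = 5, Σx = 15, Σy = 71, Σxy = 254, Σx² = 55
Sxx = Σx² − (Σx)²/n = 55 − 45 = 10
Sxy = Σxy − (Σx)(Σy)/n = 254 − 213 = 41
b = Sxy/Sxx = 41/10 = 4.1
a = ȳ − b·x̄ = 14.2 − 4.1·3 = 1.9
Set a + b·x = 11.2: x = (11.2 − 1.9) / 4.1 = 2.268293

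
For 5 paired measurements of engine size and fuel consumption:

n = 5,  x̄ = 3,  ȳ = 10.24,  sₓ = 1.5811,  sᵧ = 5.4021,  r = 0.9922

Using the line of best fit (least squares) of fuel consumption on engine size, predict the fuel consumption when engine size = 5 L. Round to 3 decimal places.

17.020

b = r · sᵧ/sₓ = 0.9922 · 5.4021/1.5811 = 3.390022
a = ȳ − b·x̄ = 10.24 − 3.390022·3 = 0.069934
ŷ(5) = a + b·5 = 0.069934 + 3.390022·5 = 17.020044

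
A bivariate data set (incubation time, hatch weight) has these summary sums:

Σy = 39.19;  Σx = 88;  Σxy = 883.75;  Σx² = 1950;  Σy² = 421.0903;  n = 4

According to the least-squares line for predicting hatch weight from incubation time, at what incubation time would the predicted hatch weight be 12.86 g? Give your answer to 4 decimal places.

Sxx = Σx² − (Σx)²/n = 1950 − 1936 = 14
Sxy = Σxy − (Σx)(Σy)/n = 883.75 − 862.18 = 21.57
b = Sxy/Sxx = 21.57/14 = 1.540714
a = ȳ − b·x̄ = 9.7975 − 1.540714·22 = -24.098214
Set a + b·x = 12.86: x = (12.86 − (-24.098214)) / 1.540714 = 23.987714

23.9877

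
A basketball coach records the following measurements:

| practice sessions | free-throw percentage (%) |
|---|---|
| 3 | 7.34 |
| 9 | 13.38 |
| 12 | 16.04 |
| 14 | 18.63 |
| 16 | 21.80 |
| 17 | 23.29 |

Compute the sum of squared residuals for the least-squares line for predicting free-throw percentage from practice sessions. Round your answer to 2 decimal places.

n = 6, Σx = 71, Σy = 100.48, Σxy = 1340.47, Σx² = 975, Σy² = 1854.9226
Sxx = Σx² − (Σx)²/n = 975 − 840.166667 = 134.833333
Sxy = Σxy − (Σx)(Σy)/n = 1340.47 − 1189.013333 = 151.456667
Syy = Σy² − (Σy)²/n = 1854.9226 − 1682.705067 = 172.217533
b = Sxy/Sxx = 151.456667/134.833333 = 1.123288
SSE = Syy − b·Sxy = 172.217533 − 1.123288·151.456667 = 2.088076

2.09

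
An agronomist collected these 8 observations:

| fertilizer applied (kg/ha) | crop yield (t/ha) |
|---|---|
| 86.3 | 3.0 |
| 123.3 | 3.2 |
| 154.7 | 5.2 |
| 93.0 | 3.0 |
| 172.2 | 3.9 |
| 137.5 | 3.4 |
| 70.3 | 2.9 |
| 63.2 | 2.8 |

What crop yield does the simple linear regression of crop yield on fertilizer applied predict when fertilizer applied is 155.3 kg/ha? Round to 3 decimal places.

n = 8, Σx = 900.5, Σy = 27.4, Σxy = 3256.81, Σx² = 112727.09
Sxx = Σx² − (Σx)²/n = 112727.09 − 101362.53125 = 11364.55875
Sxy = Σxy − (Σx)(Σy)/n = 3256.81 − 3084.2125 = 172.5975
b = Sxy/Sxx = 172.5975/11364.55875 = 0.015187
a = ȳ − b·x̄ = 3.425 − 0.015187·112.5625 = 1.715474
ŷ(155.3) = a + b·155.3 = 1.715474 + 0.015187·155.3 = 4.074069

4.074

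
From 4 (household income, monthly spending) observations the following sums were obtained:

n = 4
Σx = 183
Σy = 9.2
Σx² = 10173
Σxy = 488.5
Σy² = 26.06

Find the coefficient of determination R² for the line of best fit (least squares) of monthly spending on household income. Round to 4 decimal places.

0.5179

Sxx = Σx² − (Σx)²/n = 10173 − 8372.25 = 1800.75
Sxy = Σxy − (Σx)(Σy)/n = 488.5 − 420.9 = 67.6
Syy = Σy² − (Σy)²/n = 26.06 − 21.16 = 4.9
R² = Sxy²/(Sxx·Syy) = (67.6)²/(1800.75·4.9) = 0.517898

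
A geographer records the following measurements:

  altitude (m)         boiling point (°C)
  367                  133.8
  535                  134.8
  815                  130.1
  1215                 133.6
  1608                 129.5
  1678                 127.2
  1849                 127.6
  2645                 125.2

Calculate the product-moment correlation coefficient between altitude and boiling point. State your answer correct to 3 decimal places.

-0.888

n = 8, Σx = 10712, Σy = 1041.8, Σxy = 1378342.1, Σx² = 18377538, Σy² = 135755.34
Sxx = Σx² − (Σx)²/n = 18377538 − 14343368 = 4034170
Sxy = Σxy − (Σx)(Σy)/n = 1378342.1 − 1394970.2 = -16628.1
Syy = Σy² − (Σy)²/n = 135755.34 − 135668.405 = 86.935
r = Sxy/√(Sxx·Syy) = -16628.1/√(350710568.95) = -16628.1/18727.268059 = -0.887908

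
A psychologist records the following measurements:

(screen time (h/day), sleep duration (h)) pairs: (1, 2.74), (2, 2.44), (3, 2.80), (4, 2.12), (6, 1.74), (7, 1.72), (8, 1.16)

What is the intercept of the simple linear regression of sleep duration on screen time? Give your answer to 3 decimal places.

3.051

n = 7, Σx = 31, Σy = 14.72, Σxy = 56.26, Σx² = 179
Sxx = Σx² − (Σx)²/n = 179 − 137.285714 = 41.714286
Sxy = Σxy − (Σx)(Σy)/n = 56.26 − 65.188571 = -8.928571
b = Sxy/Sxx = -8.928571/41.714286 = -0.214041
a = ȳ − b·x̄ = 2.102857 − (-0.214041)·4.428571 = 3.050753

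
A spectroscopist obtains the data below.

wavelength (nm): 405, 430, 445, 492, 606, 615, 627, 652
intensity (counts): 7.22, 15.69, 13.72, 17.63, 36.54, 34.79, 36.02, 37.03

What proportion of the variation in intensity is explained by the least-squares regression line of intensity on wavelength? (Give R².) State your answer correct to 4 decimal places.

0.9687

n = 8, Σx = 4272, Σy = 198.64, Σxy = 114717.35, Σx² = 2352708, Σy² = 6011.5368
Sxx = Σx² − (Σx)²/n = 2352708 − 2281248 = 71460
Sxy = Σxy − (Σx)(Σy)/n = 114717.35 − 106073.76 = 8643.59
Syy = Σy² − (Σy)²/n = 6011.5368 − 4932.2312 = 1079.3056
R² = Sxy²/(Sxx·Syy) = (8643.59)²/(71460·1079.3056) = 0.968681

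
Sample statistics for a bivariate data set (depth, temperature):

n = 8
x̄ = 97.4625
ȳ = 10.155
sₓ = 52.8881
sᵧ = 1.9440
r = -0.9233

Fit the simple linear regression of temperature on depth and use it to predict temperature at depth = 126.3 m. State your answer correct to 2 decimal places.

9.18

b = r · sᵧ/sₓ = -0.9233 · 1.944/52.8881 = -0.033938
a = ȳ − b·x̄ = 10.155 − (-0.033938)·97.4625 = 13.462643
ŷ(126.3) = a + b·126.3 = 13.462643 + (-0.033938)·126.3 = 9.176324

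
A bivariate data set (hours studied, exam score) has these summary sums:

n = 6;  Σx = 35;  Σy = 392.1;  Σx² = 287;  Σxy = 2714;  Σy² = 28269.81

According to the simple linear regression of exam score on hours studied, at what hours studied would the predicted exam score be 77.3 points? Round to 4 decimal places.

Sxx = Σx² − (Σx)²/n = 287 − 204.166667 = 82.833333
Sxy = Σxy − (Σx)(Σy)/n = 2714 − 2287.25 = 426.75
b = Sxy/Sxx = 426.75/82.833333 = 5.151911
a = ȳ − b·x̄ = 65.35 − 5.151911·5.833333 = 35.297183
Set a + b·x = 77.3: x = (77.3 − 35.297183) / 5.151911 = 8.152861

8.1529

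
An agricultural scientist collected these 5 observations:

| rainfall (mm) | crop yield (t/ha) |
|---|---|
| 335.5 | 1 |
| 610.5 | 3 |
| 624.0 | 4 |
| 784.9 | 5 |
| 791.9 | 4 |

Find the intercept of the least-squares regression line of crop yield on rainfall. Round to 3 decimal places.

-1.439

n = 5, Σx = 3146.8, Σy = 17, Σxy = 11755.1, Σx² = 2117820.12
Sxx = Σx² − (Σx)²/n = 2117820.12 − 1980470.048 = 137350.072
Sxy = Σxy − (Σx)(Σy)/n = 11755.1 − 10699.12 = 1055.98
b = Sxy/Sxx = 1055.98/137350.072 = 0.007688
a = ȳ − b·x̄ = 3.4 − 0.007688·629.36 = -1.438669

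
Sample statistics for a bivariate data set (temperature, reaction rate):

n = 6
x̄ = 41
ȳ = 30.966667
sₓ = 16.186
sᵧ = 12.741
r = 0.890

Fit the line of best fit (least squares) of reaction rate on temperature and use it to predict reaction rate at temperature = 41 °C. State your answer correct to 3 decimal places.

b = r · sᵧ/sₓ = 0.89 · 12.741/16.186 = 0.700574
a = ȳ − b·x̄ = 30.966667 − 0.700574·41 = 2.243135
ŷ(41) = a + b·41 = 2.243135 + 0.700574·41 = 30.966667

30.967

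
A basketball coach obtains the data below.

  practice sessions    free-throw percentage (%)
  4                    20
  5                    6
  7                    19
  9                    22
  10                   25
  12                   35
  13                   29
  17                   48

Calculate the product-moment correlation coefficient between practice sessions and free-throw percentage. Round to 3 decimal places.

0.905

n = 8, Σx = 77, Σy = 204, Σxy = 2304, Σx² = 873, Σy² = 6276
Sxx = Σx² − (Σx)²/n = 873 − 741.125 = 131.875
Sxy = Σxy − (Σx)(Σy)/n = 2304 − 1963.5 = 340.5
Syy = Σy² − (Σy)²/n = 6276 − 5202 = 1074
r = Sxy/√(Sxx·Syy) = 340.5/√(141633.75) = 340.5/376.342597 = 0.904761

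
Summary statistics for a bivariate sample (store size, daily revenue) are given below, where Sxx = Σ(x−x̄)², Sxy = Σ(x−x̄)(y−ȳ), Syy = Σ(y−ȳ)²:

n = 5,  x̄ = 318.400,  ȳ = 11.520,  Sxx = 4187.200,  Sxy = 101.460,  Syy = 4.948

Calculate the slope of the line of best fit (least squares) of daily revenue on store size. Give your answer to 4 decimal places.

b = Sxy/Sxx = 101.46/4187.2 = 0.024231

0.0242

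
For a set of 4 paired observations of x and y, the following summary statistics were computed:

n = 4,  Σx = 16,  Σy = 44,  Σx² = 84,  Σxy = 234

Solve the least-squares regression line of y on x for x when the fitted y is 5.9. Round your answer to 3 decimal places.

Sxx = Σx² − (Σx)²/n = 84 − 64 = 20
Sxy = Σxy − (Σx)(Σy)/n = 234 − 176 = 58
b = Sxy/Sxx = 58/20 = 2.9
a = ȳ − b·x̄ = 11 − 2.9·4 = -0.6
Set a + b·x = 5.9: x = (5.9 − (-0.6)) / 2.9 = 2.241379

2.241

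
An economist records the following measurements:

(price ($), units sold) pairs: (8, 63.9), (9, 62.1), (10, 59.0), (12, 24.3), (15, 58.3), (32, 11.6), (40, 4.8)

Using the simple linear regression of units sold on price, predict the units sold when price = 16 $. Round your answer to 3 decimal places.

44.123

n = 7, Σx = 126, Σy = 284, Σxy = 3389.4, Σx² = 3238
Sxx = Σx² − (Σx)²/n = 3238 − 2268 = 970
Sxy = Σxy − (Σx)(Σy)/n = 3389.4 − 5112 = -1722.6
b = Sxy/Sxx = -1722.6/970 = -1.775876
a = ȳ − b·x̄ = 40.571429 − (-1.775876)·18 = 72.537202
ŷ(16) = a + b·16 = 72.537202 + (-1.775876)·16 = 44.123181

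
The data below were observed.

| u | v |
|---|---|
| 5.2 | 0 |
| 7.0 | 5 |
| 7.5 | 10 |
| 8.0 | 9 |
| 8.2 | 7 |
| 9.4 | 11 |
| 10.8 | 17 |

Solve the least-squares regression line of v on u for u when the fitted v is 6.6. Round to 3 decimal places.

n = 7, Σx = 56.1, Σy = 59, Σxy = 526.4, Σx² = 468.53
Sxx = Σx² − (Σx)²/n = 468.53 − 449.601429 = 18.928571
Sxy = Σxy − (Σx)(Σy)/n = 526.4 − 472.842857 = 53.557143
b = Sxy/Sxx = 53.557143/18.928571 = 2.829434
a = ȳ − b·x̄ = 8.428571 − 2.829434·8.014286 = -14.247321
Set a + b·x = 6.6: x = (6.6 − (-14.247321)) / 2.829434 = 7.368018

7.368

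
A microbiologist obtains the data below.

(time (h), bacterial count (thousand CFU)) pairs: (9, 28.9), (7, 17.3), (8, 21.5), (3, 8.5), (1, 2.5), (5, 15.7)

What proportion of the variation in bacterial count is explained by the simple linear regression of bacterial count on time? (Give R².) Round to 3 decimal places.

n = 6, Σx = 33, Σy = 94.4, Σxy = 659.7, Σx² = 229, Σy² = 1921.74
Sxx = Σx² − (Σx)²/n = 229 − 181.5 = 47.5
Sxy = Σxy − (Σx)(Σy)/n = 659.7 − 519.2 = 140.5
Syy = Σy² − (Σy)²/n = 1921.74 − 1485.226667 = 436.513333
R² = Sxy²/(Sxx·Syy) = (140.5)²/(47.5·436.513333) = 0.952054

0.952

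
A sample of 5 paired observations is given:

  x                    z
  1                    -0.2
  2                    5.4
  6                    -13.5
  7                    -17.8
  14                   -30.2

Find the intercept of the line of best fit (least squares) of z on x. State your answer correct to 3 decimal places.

n = 5, Σx = 30, Σy = -56.3, Σxy = -617.8, Σx² = 286
Sxx = Σx² − (Σx)²/n = 286 − 180 = 106
Sxy = Σxy − (Σx)(Σy)/n = -617.8 − (-337.8) = -280
b = Sxy/Sxx = -280/106 = -2.641509
a = ȳ − b·x̄ = -11.26 − (-2.641509)·6 = 4.589057

4.589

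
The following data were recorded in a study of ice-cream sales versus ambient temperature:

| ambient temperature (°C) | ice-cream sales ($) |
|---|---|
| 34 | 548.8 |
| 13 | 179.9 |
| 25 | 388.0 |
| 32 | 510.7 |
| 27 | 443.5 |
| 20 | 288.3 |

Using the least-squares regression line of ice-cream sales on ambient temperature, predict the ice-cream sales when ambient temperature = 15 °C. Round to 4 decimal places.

n = 6, Σx = 151, Σy = 2359.2, Σxy = 64780.8, Σx² = 4103
Sxx = Σx² − (Σx)²/n = 4103 − 3800.166667 = 302.833333
Sxy = Σxy − (Σx)(Σy)/n = 64780.8 − 59373.2 = 5407.6
b = Sxy/Sxx = 5407.6/302.833333 = 17.856687
a = ȳ − b·x̄ = 393.2 − 17.856687·25.166667 = -56.193286
ŷ(15) = a + b·15 = -56.193286 + 17.856687·15 = 211.657017

211.6570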